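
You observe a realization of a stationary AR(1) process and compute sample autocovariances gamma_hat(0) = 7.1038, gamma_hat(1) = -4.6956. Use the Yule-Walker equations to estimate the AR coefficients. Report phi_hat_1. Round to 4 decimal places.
\hat\phi_{1} = -0.6610

The Yule-Walker equations for an AR(p) process read, in matrix form,
  Gamma_p phi = r_p,   with   (Gamma_p)_{ij} = gamma(|i - j|),
                       (r_p)_i = gamma(i),   i,j = 1..p.
Substitute the sample gammas (Toeplitz matrix and right-hand side of size 1):
  Gamma_p = [[7.1038]]
  r_p     = [-4.6956]
With p = 1 this is the single equation gamma(0) phi_1 = gamma(1):
  phi_hat_1 = gamma(1) / gamma(0) = -4.6956 / 7.1038 = -0.6610.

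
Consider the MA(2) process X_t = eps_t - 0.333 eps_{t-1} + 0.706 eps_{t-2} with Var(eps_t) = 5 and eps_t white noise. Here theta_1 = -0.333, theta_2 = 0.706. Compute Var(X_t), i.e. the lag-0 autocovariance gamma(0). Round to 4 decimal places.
\gamma(0) = 8.0466

For an MA(q) process X_t = eps_t + sum_i theta_i eps_{t-i} with
Var(eps_t) = sigma^2, the variance is
  gamma(0) = sigma^2 * (1 + sum_i theta_i^2).
  sum_i theta_i^2 = (-0.333)^2 + (0.706)^2 = 0.110889 + 0.498436 = 0.609325.
  gamma(0) = 5 * (1 + 0.609325) = 5 * 1.609325 = 8.046625, which rounds to 8.0466.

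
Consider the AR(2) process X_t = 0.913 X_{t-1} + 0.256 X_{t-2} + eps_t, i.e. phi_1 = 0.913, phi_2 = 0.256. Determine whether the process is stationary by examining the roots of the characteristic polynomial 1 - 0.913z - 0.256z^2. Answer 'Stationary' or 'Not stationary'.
\text{Not stationary}

The AR(p) characteristic polynomial is P(z) = 1 - 0.913z - 0.256z^2.
Stationarity requires all roots to lie outside the unit circle, i.e. |z| > 1 for every root.
Set 1 + (-0.913) z + (-0.256) z^2 = 0, i.e. a z^2 + b z + c = 0 with a = -0.256, b = -0.913, c = 1.
Discriminant D = b^2 - 4ac = (-0.913)^2 - 4*(-0.256)*1 = 0.833569 - (-1.024) = 1.857569.
D >= 0, so the roots are real: z = (-b +/- sqrt(D)) / (2a) = (0.913 +/- 1.362927) / (-0.512).
  z_1 = (0.913 + 1.362927) / (-0.512) = -4.4452,   |z_1| = 4.4452.
  z_2 = (0.913 - 1.362927) / (-0.512) = 0.8788,   |z_2| = 0.8788.
Moduli of all roots: 4.4452, 0.8788.
All moduli strictly greater than 1? No.
Verdict: Not stationary.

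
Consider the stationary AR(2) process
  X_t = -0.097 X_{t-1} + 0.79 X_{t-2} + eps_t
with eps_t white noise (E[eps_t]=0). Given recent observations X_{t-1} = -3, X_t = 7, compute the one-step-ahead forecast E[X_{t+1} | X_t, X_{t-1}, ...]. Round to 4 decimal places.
E[X_{t+1} \mid \mathcal F_t] = -3.0490

For an AR(p) model X_t = c + sum_i phi_i X_{t-i} + eps_t, the
one-step-ahead conditional mean is
  E[X_{t+1} | X_t, ...] = c + sum_i phi_i X_{t+1-i}.
Substitute known values:
  E[X_{t+1} | ...] = (-0.097) * (7) + (0.79) * (-3)
                   = -3.0490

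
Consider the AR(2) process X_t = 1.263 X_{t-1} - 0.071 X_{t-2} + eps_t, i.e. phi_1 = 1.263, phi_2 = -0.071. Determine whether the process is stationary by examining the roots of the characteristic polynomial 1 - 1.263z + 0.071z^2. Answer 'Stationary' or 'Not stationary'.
\text{Not stationary}

The AR(p) characteristic polynomial is P(z) = 1 - 1.263z + 0.071z^2.
Stationarity requires all roots to lie outside the unit circle, i.e. |z| > 1 for every root.
Set 1 + (-1.263) z + (0.071) z^2 = 0, i.e. a z^2 + b z + c = 0 with a = 0.071, b = -1.263, c = 1.
Discriminant D = b^2 - 4ac = (-1.263)^2 - 4*(0.071)*1 = 1.595169 - (0.284) = 1.311169.
D >= 0, so the roots are real: z = (-b +/- sqrt(D)) / (2a) = (1.263 +/- 1.145063) / (0.142).
  z_1 = (1.263 + 1.145063) / (0.142) = 16.9582,   |z_1| = 16.9582.
  z_2 = (1.263 - 1.145063) / (0.142) = 0.8305,   |z_2| = 0.8305.
Moduli of all roots: 16.9582, 0.8305.
All moduli strictly greater than 1? No.
Verdict: Not stationary.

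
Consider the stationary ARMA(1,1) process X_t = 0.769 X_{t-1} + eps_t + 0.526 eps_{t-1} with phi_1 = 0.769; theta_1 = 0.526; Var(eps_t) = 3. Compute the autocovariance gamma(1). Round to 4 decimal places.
\gamma(1) = 13.3528

Multiply the model equation by X_{t-k} and take expectations. With theta_0 = psi_0 = 1 and psi_j the MA(infinity) weights, this gives
  gamma(k) - sum_i phi_i gamma(k-i) = c_k,
  c_k = sigma^2 * sum_{j=k..q} theta_j psi_{j-k}   (c_k = 0 for k > q),
using gamma(-m) = gamma(m).
psi-weights needed (psi_j = theta_j + sum_i phi_i psi_{j-i}):
  psi_1 = theta_1 + phi_1 = 0.526 + (0.769) = 1.295
Right-hand sides:
  c_0 = sigma^2 (1 + theta_1 psi_1) = 3 * (1 + (0.526)(1.295)) = 3 * 1.68117 = 5.04351
  c_1 = sigma^2 theta_1 = 3 * (0.526) = 1.578
  c_2 = 0
Equations for k = 0 and k = 1 (AR order 1):
  gamma(0) = phi_1 gamma(1) + c_0
  gamma(1) = phi_1 gamma(0) + c_1
Substituting the second into the first: gamma(0) (1 - phi_1^2) = c_0 + phi_1 c_1, so
  gamma(0) = (c_0 + phi_1 c_1) / (1 - phi_1^2) = (5.04351 + (0.769)(1.578)) / (1 - (0.769)^2) = 6.256992 / 0.408639 = 15.311784.
  gamma(1) = phi_1 gamma(0) + c_1 = (0.769)(15.311784) + (1.578) = 13.352762.
Therefore gamma(1) = 13.3528 (to 4 decimal places).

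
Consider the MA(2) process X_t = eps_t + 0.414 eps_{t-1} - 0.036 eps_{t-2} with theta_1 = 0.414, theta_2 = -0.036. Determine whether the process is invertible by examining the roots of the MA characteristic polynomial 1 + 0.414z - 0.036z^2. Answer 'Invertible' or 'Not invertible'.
\text{Invertible}

The MA(q) characteristic polynomial is P(z) = 1 + 0.414z - 0.036z^2.
Invertibility requires all roots to lie outside the unit circle, i.e. |z| > 1 for every root.
Set 1 + (0.414) z + (-0.036) z^2 = 0, i.e. a z^2 + b z + c = 0 with a = -0.036, b = 0.414, c = 1.
Discriminant D = b^2 - 4ac = (0.414)^2 - 4*(-0.036)*1 = 0.171396 - (-0.144) = 0.315396.
D >= 0, so the roots are real: z = (-b +/- sqrt(D)) / (2a) = (-0.414 +/- 0.561601) / (-0.072).
  z_1 = (-0.414 + 0.561601) / (-0.072) = -2.05,   |z_1| = 2.05.
  z_2 = (-0.414 - 0.561601) / (-0.072) = 13.55,   |z_2| = 13.55.
Moduli of all roots: 2.0500, 13.5500.
All moduli strictly greater than 1? Yes.
Verdict: Invertible.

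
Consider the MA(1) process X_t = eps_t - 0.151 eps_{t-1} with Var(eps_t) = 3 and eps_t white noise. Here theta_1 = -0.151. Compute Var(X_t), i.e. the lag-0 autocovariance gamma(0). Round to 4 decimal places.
\gamma(0) = 3.0684

For an MA(q) process X_t = eps_t + sum_i theta_i eps_{t-i} with
Var(eps_t) = sigma^2, the variance is
  gamma(0) = sigma^2 * (1 + sum_i theta_i^2).
  sum_i theta_i^2 = (-0.151)^2 = 0.022801.
  gamma(0) = 3 * (1 + 0.022801) = 3 * 1.022801 = 3.068403, which rounds to 3.0684.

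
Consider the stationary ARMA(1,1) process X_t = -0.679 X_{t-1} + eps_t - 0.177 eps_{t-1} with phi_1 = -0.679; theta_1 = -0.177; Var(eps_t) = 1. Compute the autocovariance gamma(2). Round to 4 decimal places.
\gamma(2) = 1.2080

Multiply the model equation by X_{t-k} and take expectations. With theta_0 = psi_0 = 1 and psi_j the MA(infinity) weights, this gives
  gamma(k) - sum_i phi_i gamma(k-i) = c_k,
  c_k = sigma^2 * sum_{j=k..q} theta_j psi_{j-k}   (c_k = 0 for k > q),
using gamma(-m) = gamma(m).
psi-weights needed (psi_j = theta_j + sum_i phi_i psi_{j-i}):
  psi_1 = theta_1 + phi_1 = -0.177 + (-0.679) = -0.856
Right-hand sides:
  c_0 = sigma^2 (1 + theta_1 psi_1) = 1 * (1 + (-0.177)(-0.856)) = 1 * 1.151512 = 1.151512
  c_1 = sigma^2 theta_1 = 1 * (-0.177) = -0.177
  c_2 = 0
Equations for k = 0 and k = 1 (AR order 1):
  gamma(0) = phi_1 gamma(1) + c_0
  gamma(1) = phi_1 gamma(0) + c_1
Substituting the second into the first: gamma(0) (1 - phi_1^2) = c_0 + phi_1 c_1, so
  gamma(0) = (c_0 + phi_1 c_1) / (1 - phi_1^2) = (1.151512 + (-0.679)(-0.177)) / (1 - (-0.679)^2) = 1.271695 / 0.538959 = 2.359539.
  gamma(1) = phi_1 gamma(0) + c_1 = (-0.679)(2.359539) + (-0.177) = -1.779127.
For k = 2 (> q): gamma(2) = phi_1 gamma(1) = (-0.679)(-1.779127) = 1.208027.
Therefore gamma(2) = 1.2080 (to 4 decimal places).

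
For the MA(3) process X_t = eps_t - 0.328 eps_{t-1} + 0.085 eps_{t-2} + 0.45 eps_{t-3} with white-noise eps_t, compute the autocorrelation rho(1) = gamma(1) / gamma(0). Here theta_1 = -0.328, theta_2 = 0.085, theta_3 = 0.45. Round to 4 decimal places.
\rho(1) = -0.2411

For an MA(q) process with theta_0 = 1, the autocovariance is
  gamma(k) = sigma^2 * sum_{i=0..q-k} theta_i * theta_{i+k},
and rho(k) = gamma(k) / gamma(0). Sigma^2 cancels.
  numerator   = (1)*(-0.328) + (-0.328)*(0.085) + (0.085)*(0.45) = -0.31763.
  denominator = (1)^2 + (-0.328)^2 + (0.085)^2 + (0.45)^2 = 1.317309.
  rho(1) = -0.31763 / 1.317309 = -0.2411.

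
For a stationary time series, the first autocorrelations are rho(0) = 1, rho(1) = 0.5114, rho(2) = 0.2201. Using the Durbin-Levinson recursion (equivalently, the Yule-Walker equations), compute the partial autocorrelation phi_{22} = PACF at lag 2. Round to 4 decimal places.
\phi_{22} = -0.0561

The PACF at lag k is phi_{kk}, the last component of the solution
to the Yule-Walker system G_k phi = r_k where
  (G_k)_{ij} = rho(|i - j|), (r_k)_i = rho(i), i,j = 1..k.
Equivalently, Durbin-Levinson gives phi_{kk} iteratively:
  phi_{11} = rho(1)
  phi_{kk} = [rho(k) - sum_{j=1..k-1} phi_{k-1,j} rho(k-j)]
            / [1 - sum_{j=1..k-1} phi_{k-1,j} rho(j)],
  phi_{k,j} = phi_{k-1,j} - phi_{kk} phi_{k-1,k-j},  j = 1..k-1.
Step k = 1:
  phi_11 = rho(1) = 0.5114.
Step k = 2:
  phi_22 = [rho(2) - phi_11 rho(1)] / [1 - phi_11 rho(1)] = [0.2201 - (0.5114)(0.5114)] / [1 - (0.5114)(0.5114)]
         = -0.04142996 / 0.73847004 = -0.0561.
Therefore phi_{22} = -0.0561.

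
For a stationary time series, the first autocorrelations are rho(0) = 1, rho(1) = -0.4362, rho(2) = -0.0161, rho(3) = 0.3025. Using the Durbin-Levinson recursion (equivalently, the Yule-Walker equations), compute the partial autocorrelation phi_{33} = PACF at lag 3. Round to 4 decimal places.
\phi_{33} = 0.2411

The PACF at lag k is phi_{kk}, the last component of the solution
to the Yule-Walker system G_k phi = r_k where
  (G_k)_{ij} = rho(|i - j|), (r_k)_i = rho(i), i,j = 1..k.
Equivalently, Durbin-Levinson gives phi_{kk} iteratively:
  phi_{11} = rho(1)
  phi_{kk} = [rho(k) - sum_{j=1..k-1} phi_{k-1,j} rho(k-j)]
            / [1 - sum_{j=1..k-1} phi_{k-1,j} rho(j)],
  phi_{k,j} = phi_{k-1,j} - phi_{kk} phi_{k-1,k-j},  j = 1..k-1.
Step k = 1:
  phi_11 = rho(1) = -0.4362.
Step k = 2:
  phi_22 = [rho(2) - phi_11 rho(1)] / [1 - phi_11 rho(1)] = [-0.0161 - (-0.4362)(-0.4362)] / [1 - (-0.4362)(-0.4362)]
         = -0.20637044 / 0.80972956 = -0.254863.
  Update: phi_21 = phi_11 - phi_22 phi_11 = -0.4362 - (-0.254863)(-0.4362) = -0.547371.
Step k = 3:
  phi_33 = [rho(3) - phi_21 rho(2) - phi_22 rho(1)] / [1 - phi_21 rho(1) - phi_22 rho(2)]
    numerator   = 0.3025 - (-0.547371)(-0.0161) - (-0.254863)(-0.4362) = 0.1825159
    denominator = 1 - (-0.547371)(-0.4362) - (-0.254863)(-0.0161) = 0.75713329
  phi_33 = 0.1825159 / 0.75713329 = 0.2411.
Therefore phi_{33} = 0.2411.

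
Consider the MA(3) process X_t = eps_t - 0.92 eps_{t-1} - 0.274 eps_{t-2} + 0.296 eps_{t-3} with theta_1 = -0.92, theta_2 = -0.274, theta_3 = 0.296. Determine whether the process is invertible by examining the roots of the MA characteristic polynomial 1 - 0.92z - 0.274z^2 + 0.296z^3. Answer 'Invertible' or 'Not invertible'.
\text{Invertible}

The MA(q) characteristic polynomial is P(z) = 1 - 0.92z - 0.274z^2 + 0.296z^3.
Invertibility requires all roots to lie outside the unit circle, i.e. |z| > 1 for every root.
Degree 3: look for a simple real root z0 first, then factor out (1 - z/z0) and solve the remaining quadratic.
Testing z0 = 1.25: P(1.25) = 1 + (-0.92)(1.25) + (-0.274)(1.25)^2 + (0.296)(1.25)^3
  = 1 + (-1.15) + (-0.428125) + (0.578125) = 0.  So z_0 = 1.25 is a root, |z_0| = 1.25.
Divide out the factor (1 - 0.8 z) = (1 - z/z0) (since 1/z0 = 0.8):
  P(z) = (1 - 0.8 z)(1 + (-0.12) z + (-0.37) z^2)
  [check: z-coef -0.12 - (0.8) = -0.92; z^2-coef -0.37 - (0.8)(-0.12) = -0.274; z^3-coef -(0.8)(-0.37) = 0.296.]
Remaining roots from the quadratic factor 1 + (-0.12) z + (-0.37) z^2:
  Set 1 + (-0.12) z + (-0.37) z^2 = 0, i.e. a z^2 + b z + c = 0 with a = -0.37, b = -0.12, c = 1.
  Discriminant D = b^2 - 4ac = (-0.12)^2 - 4*(-0.37)*1 = 0.0144 - (-1.48) = 1.4944.
  D >= 0, so the roots are real: z = (-b +/- sqrt(D)) / (2a) = (0.12 +/- 1.222457) / (-0.74).
    z_1 = (0.12 + 1.222457) / (-0.74) = -1.8141,   |z_1| = 1.8141.
    z_2 = (0.12 - 1.222457) / (-0.74) = 1.4898,   |z_2| = 1.4898.
Moduli of all roots: 1.2500, 1.8141, 1.4898.
All moduli strictly greater than 1? Yes.
Verdict: Invertible.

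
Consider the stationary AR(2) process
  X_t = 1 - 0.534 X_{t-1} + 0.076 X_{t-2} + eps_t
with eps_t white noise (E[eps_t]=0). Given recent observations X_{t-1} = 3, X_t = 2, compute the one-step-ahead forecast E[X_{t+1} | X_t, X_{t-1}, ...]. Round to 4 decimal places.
E[X_{t+1} \mid \mathcal F_t] = 0.1600

For an AR(p) model X_t = c + sum_i phi_i X_{t-i} + eps_t, the
one-step-ahead conditional mean is
  E[X_{t+1} | X_t, ...] = c + sum_i phi_i X_{t+1-i}.
Substitute known values:
  E[X_{t+1} | ...] = 1 + (-0.534) * (2) + (0.076) * (3)
                   = 0.1600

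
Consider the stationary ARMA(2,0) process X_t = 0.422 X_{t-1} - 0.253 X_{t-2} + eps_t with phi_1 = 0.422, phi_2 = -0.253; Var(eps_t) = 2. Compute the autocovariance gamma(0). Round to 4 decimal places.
\gamma(0) = 2.4102

Multiply the model equation by X_{t-k} and take expectations. With theta_0 = psi_0 = 1 and psi_j the MA(infinity) weights, this gives
  gamma(k) - sum_i phi_i gamma(k-i) = c_k,
  c_k = sigma^2 * sum_{j=k..q} theta_j psi_{j-k}   (c_k = 0 for k > q),
using gamma(-m) = gamma(m).
Pure AR (q = 0): c_0 = sigma^2 = 2, c_k = 0 for k >= 1.
Equations for k = 0, 1, 2 (AR order 2, c_2 = 0):
  (E0) gamma(0) = phi_1 gamma(1) + phi_2 gamma(2) + c_0
  (E1) gamma(1) = phi_1 gamma(0) + phi_2 gamma(1) + c_1
  (E2) gamma(2) = phi_1 gamma(1) + phi_2 gamma(0)
From (E1): gamma(1) = A gamma(0) + B with
  A = phi_1 / (1 - phi_2) = 0.422 / 1.253 = 0.336792,   B = c_1 / (1 - phi_2) = 0 / 1.253 = 0.
Insert (E2) into (E0): gamma(0) (1 - phi_2^2) = phi_1 (1 + phi_2) gamma(1) + c_0.
  phi_1 (1 + phi_2) = (0.422)(0.747) = 0.315234,   1 - phi_2^2 = 0.935991.
Replace gamma(1) by A gamma(0) + B and collect gamma(0):
  gamma(0) [0.935991 - (0.315234)(0.336792)] = c_0 = 2
  gamma(0) * 0.829823 = 2
  gamma(0) = 2 / 0.829823 = 2.410153.
Therefore gamma(0) = 2.4102 (to 4 decimal places).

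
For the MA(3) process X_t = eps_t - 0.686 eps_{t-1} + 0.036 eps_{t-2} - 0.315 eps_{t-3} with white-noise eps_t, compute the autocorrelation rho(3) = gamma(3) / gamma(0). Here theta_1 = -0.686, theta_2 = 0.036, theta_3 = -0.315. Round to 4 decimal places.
\rho(3) = -0.2005

For an MA(q) process with theta_0 = 1, the autocovariance is
  gamma(k) = sigma^2 * sum_{i=0..q-k} theta_i * theta_{i+k},
and rho(k) = gamma(k) / gamma(0). Sigma^2 cancels.
  numerator   = (1)*(-0.315) = -0.315.
  denominator = (1)^2 + (-0.686)^2 + (0.036)^2 + (-0.315)^2 = 1.571117.
  rho(3) = -0.315 / 1.571117 = -0.2005.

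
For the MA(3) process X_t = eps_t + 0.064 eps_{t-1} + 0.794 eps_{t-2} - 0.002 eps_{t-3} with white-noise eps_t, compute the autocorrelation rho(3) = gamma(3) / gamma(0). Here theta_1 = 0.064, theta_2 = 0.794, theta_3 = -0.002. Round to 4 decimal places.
\rho(3) = -0.0012

For an MA(q) process with theta_0 = 1, the autocovariance is
  gamma(k) = sigma^2 * sum_{i=0..q-k} theta_i * theta_{i+k},
and rho(k) = gamma(k) / gamma(0). Sigma^2 cancels.
  numerator   = (1)*(-0.002) = -0.002.
  denominator = (1)^2 + (0.064)^2 + (0.794)^2 + (-0.002)^2 = 1.634536.
  rho(3) = -0.002 / 1.634536 = -0.0012.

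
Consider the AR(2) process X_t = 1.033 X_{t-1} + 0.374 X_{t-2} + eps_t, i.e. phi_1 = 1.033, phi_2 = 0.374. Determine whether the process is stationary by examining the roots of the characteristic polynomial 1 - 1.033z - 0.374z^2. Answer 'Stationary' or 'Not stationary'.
\text{Not stationary}

The AR(p) characteristic polynomial is P(z) = 1 - 1.033z - 0.374z^2.
Stationarity requires all roots to lie outside the unit circle, i.e. |z| > 1 for every root.
Set 1 + (-1.033) z + (-0.374) z^2 = 0, i.e. a z^2 + b z + c = 0 with a = -0.374, b = -1.033, c = 1.
Discriminant D = b^2 - 4ac = (-1.033)^2 - 4*(-0.374)*1 = 1.067089 - (-1.496) = 2.563089.
D >= 0, so the roots are real: z = (-b +/- sqrt(D)) / (2a) = (1.033 +/- 1.600965) / (-0.748).
  z_1 = (1.033 + 1.600965) / (-0.748) = -3.5213,   |z_1| = 3.5213.
  z_2 = (1.033 - 1.600965) / (-0.748) = 0.7593,   |z_2| = 0.7593.
Moduli of all roots: 3.5213, 0.7593.
All moduli strictly greater than 1? No.
Verdict: Not stationary.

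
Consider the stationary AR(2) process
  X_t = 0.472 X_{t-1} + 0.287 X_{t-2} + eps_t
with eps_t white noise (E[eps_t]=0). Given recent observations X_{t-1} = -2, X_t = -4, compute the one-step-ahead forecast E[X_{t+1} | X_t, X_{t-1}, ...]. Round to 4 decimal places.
E[X_{t+1} \mid \mathcal F_t] = -2.4620

For an AR(p) model X_t = c + sum_i phi_i X_{t-i} + eps_t, the
one-step-ahead conditional mean is
  E[X_{t+1} | X_t, ...] = c + sum_i phi_i X_{t+1-i}.
Substitute known values:
  E[X_{t+1} | ...] = (0.472) * (-4) + (0.287) * (-2)
                   = -2.4620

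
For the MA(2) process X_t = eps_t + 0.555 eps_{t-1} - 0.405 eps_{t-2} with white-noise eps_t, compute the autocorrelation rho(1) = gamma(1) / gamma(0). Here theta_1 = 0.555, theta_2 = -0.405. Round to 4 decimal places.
\rho(1) = 0.2243

For an MA(q) process with theta_0 = 1, the autocovariance is
  gamma(k) = sigma^2 * sum_{i=0..q-k} theta_i * theta_{i+k},
and rho(k) = gamma(k) / gamma(0). Sigma^2 cancels.
  numerator   = (1)*(0.555) + (0.555)*(-0.405) = 0.330225.
  denominator = (1)^2 + (0.555)^2 + (-0.405)^2 = 1.47205.
  rho(1) = 0.330225 / 1.47205 = 0.2243.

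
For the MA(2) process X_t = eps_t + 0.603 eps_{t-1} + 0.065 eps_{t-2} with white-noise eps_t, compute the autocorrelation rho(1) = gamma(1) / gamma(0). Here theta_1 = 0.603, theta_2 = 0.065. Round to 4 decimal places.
\rho(1) = 0.4695

For an MA(q) process with theta_0 = 1, the autocovariance is
  gamma(k) = sigma^2 * sum_{i=0..q-k} theta_i * theta_{i+k},
and rho(k) = gamma(k) / gamma(0). Sigma^2 cancels.
  numerator   = (1)*(0.603) + (0.603)*(0.065) = 0.642195.
  denominator = (1)^2 + (0.603)^2 + (0.065)^2 = 1.367834.
  rho(1) = 0.642195 / 1.367834 = 0.4695.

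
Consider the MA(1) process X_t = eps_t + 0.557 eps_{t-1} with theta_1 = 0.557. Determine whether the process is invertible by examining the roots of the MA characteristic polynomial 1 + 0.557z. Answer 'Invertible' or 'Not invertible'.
\text{Invertible}

The MA(q) characteristic polynomial is P(z) = 1 + 0.557z.
Invertibility requires all roots to lie outside the unit circle, i.e. |z| > 1 for every root.
This is linear in z: 1 + (0.557) z = 0  =>  z = -1/(0.557) = -1.795332,  |z| = 1.795332.
Moduli of all roots: 1.7953.
All moduli strictly greater than 1? Yes.
Verdict: Invertible.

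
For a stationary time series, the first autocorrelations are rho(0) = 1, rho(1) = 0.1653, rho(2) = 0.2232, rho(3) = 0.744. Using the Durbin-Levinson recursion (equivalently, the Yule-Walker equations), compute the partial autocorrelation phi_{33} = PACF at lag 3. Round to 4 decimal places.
\phi_{33} = 0.7300

The PACF at lag k is phi_{kk}, the last component of the solution
to the Yule-Walker system G_k phi = r_k where
  (G_k)_{ij} = rho(|i - j|), (r_k)_i = rho(i), i,j = 1..k.
Equivalently, Durbin-Levinson gives phi_{kk} iteratively:
  phi_{11} = rho(1)
  phi_{kk} = [rho(k) - sum_{j=1..k-1} phi_{k-1,j} rho(k-j)]
            / [1 - sum_{j=1..k-1} phi_{k-1,j} rho(j)],
  phi_{k,j} = phi_{k-1,j} - phi_{kk} phi_{k-1,k-j},  j = 1..k-1.
Step k = 1:
  phi_11 = rho(1) = 0.1653.
Step k = 2:
  phi_22 = [rho(2) - phi_11 rho(1)] / [1 - phi_11 rho(1)] = [0.2232 - (0.1653)(0.1653)] / [1 - (0.1653)(0.1653)]
         = 0.19587591 / 0.97267591 = 0.201378.
  Update: phi_21 = phi_11 - phi_22 phi_11 = 0.1653 - (0.201378)(0.1653) = 0.132012.
Step k = 3:
  phi_33 = [rho(3) - phi_21 rho(2) - phi_22 rho(1)] / [1 - phi_21 rho(1) - phi_22 rho(2)]
    numerator   = 0.744 - (0.132012)(0.2232) - (0.201378)(0.1653) = 0.68124704
    denominator = 1 - (0.132012)(0.1653) - (0.201378)(0.2232) = 0.93323073
  phi_33 = 0.68124704 / 0.93323073 = 0.73.
Therefore phi_{33} = 0.7300.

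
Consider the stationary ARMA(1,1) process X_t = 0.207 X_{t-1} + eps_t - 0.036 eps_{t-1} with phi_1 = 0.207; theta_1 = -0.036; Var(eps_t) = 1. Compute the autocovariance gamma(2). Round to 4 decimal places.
\gamma(2) = 0.0367

Multiply the model equation by X_{t-k} and take expectations. With theta_0 = psi_0 = 1 and psi_j the MA(infinity) weights, this gives
  gamma(k) - sum_i phi_i gamma(k-i) = c_k,
  c_k = sigma^2 * sum_{j=k..q} theta_j psi_{j-k}   (c_k = 0 for k > q),
using gamma(-m) = gamma(m).
psi-weights needed (psi_j = theta_j + sum_i phi_i psi_{j-i}):
  psi_1 = theta_1 + phi_1 = -0.036 + (0.207) = 0.171
Right-hand sides:
  c_0 = sigma^2 (1 + theta_1 psi_1) = 1 * (1 + (-0.036)(0.171)) = 1 * 0.993844 = 0.993844
  c_1 = sigma^2 theta_1 = 1 * (-0.036) = -0.036
  c_2 = 0
Equations for k = 0 and k = 1 (AR order 1):
  gamma(0) = phi_1 gamma(1) + c_0
  gamma(1) = phi_1 gamma(0) + c_1
Substituting the second into the first: gamma(0) (1 - phi_1^2) = c_0 + phi_1 c_1, so
  gamma(0) = (c_0 + phi_1 c_1) / (1 - phi_1^2) = (0.993844 + (0.207)(-0.036)) / (1 - (0.207)^2) = 0.986392 / 0.957151 = 1.03055.
  gamma(1) = phi_1 gamma(0) + c_1 = (0.207)(1.03055) + (-0.036) = 0.177324.
For k = 2 (> q): gamma(2) = phi_1 gamma(1) = (0.207)(0.177324) = 0.036706.
Therefore gamma(2) = 0.0367 (to 4 decimal places).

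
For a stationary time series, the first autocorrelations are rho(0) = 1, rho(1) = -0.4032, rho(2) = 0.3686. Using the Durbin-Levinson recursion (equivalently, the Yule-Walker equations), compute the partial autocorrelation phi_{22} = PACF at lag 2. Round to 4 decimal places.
\phi_{22} = 0.2460

The PACF at lag k is phi_{kk}, the last component of the solution
to the Yule-Walker system G_k phi = r_k where
  (G_k)_{ij} = rho(|i - j|), (r_k)_i = rho(i), i,j = 1..k.
Equivalently, Durbin-Levinson gives phi_{kk} iteratively:
  phi_{11} = rho(1)
  phi_{kk} = [rho(k) - sum_{j=1..k-1} phi_{k-1,j} rho(k-j)]
            / [1 - sum_{j=1..k-1} phi_{k-1,j} rho(j)],
  phi_{k,j} = phi_{k-1,j} - phi_{kk} phi_{k-1,k-j},  j = 1..k-1.
Step k = 1:
  phi_11 = rho(1) = -0.4032.
Step k = 2:
  phi_22 = [rho(2) - phi_11 rho(1)] / [1 - phi_11 rho(1)] = [0.3686 - (-0.4032)(-0.4032)] / [1 - (-0.4032)(-0.4032)]
         = 0.20602976 / 0.83742976 = 0.246.
Therefore phi_{22} = 0.2460.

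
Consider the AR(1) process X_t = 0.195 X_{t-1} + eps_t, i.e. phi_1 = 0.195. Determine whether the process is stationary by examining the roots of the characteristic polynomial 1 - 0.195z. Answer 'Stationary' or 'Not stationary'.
\text{Stationary}

The AR(p) characteristic polynomial is P(z) = 1 - 0.195z.
Stationarity requires all roots to lie outside the unit circle, i.e. |z| > 1 for every root.
This is linear in z: 1 + (-0.195) z = 0  =>  z = -1/(-0.195) = 5.128205,  |z| = 5.128205.
Moduli of all roots: 5.1282.
All moduli strictly greater than 1? Yes.
Verdict: Stationary.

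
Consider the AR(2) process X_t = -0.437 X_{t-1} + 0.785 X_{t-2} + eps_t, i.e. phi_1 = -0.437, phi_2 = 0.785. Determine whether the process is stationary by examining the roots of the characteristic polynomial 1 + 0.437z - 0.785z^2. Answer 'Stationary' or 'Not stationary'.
\text{Not stationary}

The AR(p) characteristic polynomial is P(z) = 1 + 0.437z - 0.785z^2.
Stationarity requires all roots to lie outside the unit circle, i.e. |z| > 1 for every root.
Set 1 + (0.437) z + (-0.785) z^2 = 0, i.e. a z^2 + b z + c = 0 with a = -0.785, b = 0.437, c = 1.
Discriminant D = b^2 - 4ac = (0.437)^2 - 4*(-0.785)*1 = 0.190969 - (-3.14) = 3.330969.
D >= 0, so the roots are real: z = (-b +/- sqrt(D)) / (2a) = (-0.437 +/- 1.825094) / (-1.57).
  z_1 = (-0.437 + 1.825094) / (-1.57) = -0.8841,   |z_1| = 0.8841.
  z_2 = (-0.437 - 1.825094) / (-1.57) = 1.4408,   |z_2| = 1.4408.
Moduli of all roots: 0.8841, 1.4408.
All moduli strictly greater than 1? No.
Verdict: Not stationary.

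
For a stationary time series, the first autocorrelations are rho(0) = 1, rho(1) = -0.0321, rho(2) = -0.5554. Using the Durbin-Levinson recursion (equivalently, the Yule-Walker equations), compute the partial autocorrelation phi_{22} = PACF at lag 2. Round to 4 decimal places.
\phi_{22} = -0.5570

The PACF at lag k is phi_{kk}, the last component of the solution
to the Yule-Walker system G_k phi = r_k where
  (G_k)_{ij} = rho(|i - j|), (r_k)_i = rho(i), i,j = 1..k.
Equivalently, Durbin-Levinson gives phi_{kk} iteratively:
  phi_{11} = rho(1)
  phi_{kk} = [rho(k) - sum_{j=1..k-1} phi_{k-1,j} rho(k-j)]
            / [1 - sum_{j=1..k-1} phi_{k-1,j} rho(j)],
  phi_{k,j} = phi_{k-1,j} - phi_{kk} phi_{k-1,k-j},  j = 1..k-1.
Step k = 1:
  phi_11 = rho(1) = -0.0321.
Step k = 2:
  phi_22 = [rho(2) - phi_11 rho(1)] / [1 - phi_11 rho(1)] = [-0.5554 - (-0.0321)(-0.0321)] / [1 - (-0.0321)(-0.0321)]
         = -0.55643041 / 0.99896959 = -0.557.
Therefore phi_{22} = -0.5570.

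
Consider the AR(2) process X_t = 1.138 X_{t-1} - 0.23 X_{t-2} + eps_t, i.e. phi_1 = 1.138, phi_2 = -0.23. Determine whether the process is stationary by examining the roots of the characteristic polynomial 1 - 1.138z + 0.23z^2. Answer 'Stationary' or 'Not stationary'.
\text{Stationary}

The AR(p) characteristic polynomial is P(z) = 1 - 1.138z + 0.23z^2.
Stationarity requires all roots to lie outside the unit circle, i.e. |z| > 1 for every root.
Set 1 + (-1.138) z + (0.23) z^2 = 0, i.e. a z^2 + b z + c = 0 with a = 0.23, b = -1.138, c = 1.
Discriminant D = b^2 - 4ac = (-1.138)^2 - 4*(0.23)*1 = 1.295044 - (0.92) = 0.375044.
D >= 0, so the roots are real: z = (-b +/- sqrt(D)) / (2a) = (1.138 +/- 0.612408) / (0.46).
  z_1 = (1.138 + 0.612408) / (0.46) = 3.8052,   |z_1| = 3.8052.
  z_2 = (1.138 - 0.612408) / (0.46) = 1.1426,   |z_2| = 1.1426.
Moduli of all roots: 3.8052, 1.1426.
All moduli strictly greater than 1? Yes.
Verdict: Stationary.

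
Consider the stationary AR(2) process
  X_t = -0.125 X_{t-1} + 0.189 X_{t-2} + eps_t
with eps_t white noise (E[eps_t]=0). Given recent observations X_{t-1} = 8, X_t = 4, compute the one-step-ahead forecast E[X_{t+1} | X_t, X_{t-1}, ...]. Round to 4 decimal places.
E[X_{t+1} \mid \mathcal F_t] = 1.0120

For an AR(p) model X_t = c + sum_i phi_i X_{t-i} + eps_t, the
one-step-ahead conditional mean is
  E[X_{t+1} | X_t, ...] = c + sum_i phi_i X_{t+1-i}.
Substitute known values:
  E[X_{t+1} | ...] = (-0.125) * (4) + (0.189) * (8)
                   = 1.0120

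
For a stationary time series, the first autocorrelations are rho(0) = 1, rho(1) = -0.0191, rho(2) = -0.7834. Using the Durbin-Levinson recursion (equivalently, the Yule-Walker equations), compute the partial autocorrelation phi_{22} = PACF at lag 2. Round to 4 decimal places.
\phi_{22} = -0.7841

The PACF at lag k is phi_{kk}, the last component of the solution
to the Yule-Walker system G_k phi = r_k where
  (G_k)_{ij} = rho(|i - j|), (r_k)_i = rho(i), i,j = 1..k.
Equivalently, Durbin-Levinson gives phi_{kk} iteratively:
  phi_{11} = rho(1)
  phi_{kk} = [rho(k) - sum_{j=1..k-1} phi_{k-1,j} rho(k-j)]
            / [1 - sum_{j=1..k-1} phi_{k-1,j} rho(j)],
  phi_{k,j} = phi_{k-1,j} - phi_{kk} phi_{k-1,k-j},  j = 1..k-1.
Step k = 1:
  phi_11 = rho(1) = -0.0191.
Step k = 2:
  phi_22 = [rho(2) - phi_11 rho(1)] / [1 - phi_11 rho(1)] = [-0.7834 - (-0.0191)(-0.0191)] / [1 - (-0.0191)(-0.0191)]
         = -0.78376481 / 0.99963519 = -0.7841.
Therefore phi_{22} = -0.7841.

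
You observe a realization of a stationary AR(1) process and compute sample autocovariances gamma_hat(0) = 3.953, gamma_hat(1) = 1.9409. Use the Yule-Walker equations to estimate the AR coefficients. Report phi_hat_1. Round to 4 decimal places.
\hat\phi_{1} = 0.4910

The Yule-Walker equations for an AR(p) process read, in matrix form,
  Gamma_p phi = r_p,   with   (Gamma_p)_{ij} = gamma(|i - j|),
                       (r_p)_i = gamma(i),   i,j = 1..p.
Substitute the sample gammas (Toeplitz matrix and right-hand side of size 1):
  Gamma_p = [[3.953]]
  r_p     = [1.9409]
With p = 1 this is the single equation gamma(0) phi_1 = gamma(1):
  phi_hat_1 = gamma(1) / gamma(0) = 1.9409 / 3.953 = 0.4910.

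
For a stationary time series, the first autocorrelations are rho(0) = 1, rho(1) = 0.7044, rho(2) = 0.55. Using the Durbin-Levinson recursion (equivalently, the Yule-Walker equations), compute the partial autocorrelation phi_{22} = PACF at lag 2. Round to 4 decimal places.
\phi_{22} = 0.1068

The PACF at lag k is phi_{kk}, the last component of the solution
to the Yule-Walker system G_k phi = r_k where
  (G_k)_{ij} = rho(|i - j|), (r_k)_i = rho(i), i,j = 1..k.
Equivalently, Durbin-Levinson gives phi_{kk} iteratively:
  phi_{11} = rho(1)
  phi_{kk} = [rho(k) - sum_{j=1..k-1} phi_{k-1,j} rho(k-j)]
            / [1 - sum_{j=1..k-1} phi_{k-1,j} rho(j)],
  phi_{k,j} = phi_{k-1,j} - phi_{kk} phi_{k-1,k-j},  j = 1..k-1.
Step k = 1:
  phi_11 = rho(1) = 0.7044.
Step k = 2:
  phi_22 = [rho(2) - phi_11 rho(1)] / [1 - phi_11 rho(1)] = [0.55 - (0.7044)(0.7044)] / [1 - (0.7044)(0.7044)]
         = 0.05382064 / 0.50382064 = 0.1068.
Therefore phi_{22} = 0.1068.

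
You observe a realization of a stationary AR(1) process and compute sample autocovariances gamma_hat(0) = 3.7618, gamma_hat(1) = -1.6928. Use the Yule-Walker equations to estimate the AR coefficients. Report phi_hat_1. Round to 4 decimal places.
\hat\phi_{1} = -0.4500

The Yule-Walker equations for an AR(p) process read, in matrix form,
  Gamma_p phi = r_p,   with   (Gamma_p)_{ij} = gamma(|i - j|),
                       (r_p)_i = gamma(i),   i,j = 1..p.
Substitute the sample gammas (Toeplitz matrix and right-hand side of size 1):
  Gamma_p = [[3.7618]]
  r_p     = [-1.6928]
With p = 1 this is the single equation gamma(0) phi_1 = gamma(1):
  phi_hat_1 = gamma(1) / gamma(0) = -1.6928 / 3.7618 = -0.4500.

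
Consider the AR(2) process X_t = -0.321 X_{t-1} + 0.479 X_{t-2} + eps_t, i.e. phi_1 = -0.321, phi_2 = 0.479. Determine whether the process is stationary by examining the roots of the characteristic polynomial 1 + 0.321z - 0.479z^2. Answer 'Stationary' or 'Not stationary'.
\text{Stationary}

The AR(p) characteristic polynomial is P(z) = 1 + 0.321z - 0.479z^2.
Stationarity requires all roots to lie outside the unit circle, i.e. |z| > 1 for every root.
Set 1 + (0.321) z + (-0.479) z^2 = 0, i.e. a z^2 + b z + c = 0 with a = -0.479, b = 0.321, c = 1.
Discriminant D = b^2 - 4ac = (0.321)^2 - 4*(-0.479)*1 = 0.103041 - (-1.916) = 2.019041.
D >= 0, so the roots are real: z = (-b +/- sqrt(D)) / (2a) = (-0.321 +/- 1.42093) / (-0.958).
  z_1 = (-0.321 + 1.42093) / (-0.958) = -1.1482,   |z_1| = 1.1482.
  z_2 = (-0.321 - 1.42093) / (-0.958) = 1.8183,   |z_2| = 1.8183.
Moduli of all roots: 1.1482, 1.8183.
All moduli strictly greater than 1? Yes.
Verdict: Stationary.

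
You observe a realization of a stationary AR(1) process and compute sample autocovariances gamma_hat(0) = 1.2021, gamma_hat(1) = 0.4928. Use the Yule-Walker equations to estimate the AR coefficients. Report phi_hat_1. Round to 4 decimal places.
\hat\phi_{1} = 0.4099

The Yule-Walker equations for an AR(p) process read, in matrix form,
  Gamma_p phi = r_p,   with   (Gamma_p)_{ij} = gamma(|i - j|),
                       (r_p)_i = gamma(i),   i,j = 1..p.
Substitute the sample gammas (Toeplitz matrix and right-hand side of size 1):
  Gamma_p = [[1.2021]]
  r_p     = [0.4928]
With p = 1 this is the single equation gamma(0) phi_1 = gamma(1):
  phi_hat_1 = gamma(1) / gamma(0) = 0.4928 / 1.2021 = 0.4099.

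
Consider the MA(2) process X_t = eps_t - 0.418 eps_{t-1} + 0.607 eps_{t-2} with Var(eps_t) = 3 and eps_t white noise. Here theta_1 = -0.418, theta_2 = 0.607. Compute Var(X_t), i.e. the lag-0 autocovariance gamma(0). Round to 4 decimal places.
\gamma(0) = 4.6295

For an MA(q) process X_t = eps_t + sum_i theta_i eps_{t-i} with
Var(eps_t) = sigma^2, the variance is
  gamma(0) = sigma^2 * (1 + sum_i theta_i^2).
  sum_i theta_i^2 = (-0.418)^2 + (0.607)^2 = 0.174724 + 0.368449 = 0.543173.
  gamma(0) = 3 * (1 + 0.543173) = 3 * 1.543173 = 4.629519, which rounds to 4.6295.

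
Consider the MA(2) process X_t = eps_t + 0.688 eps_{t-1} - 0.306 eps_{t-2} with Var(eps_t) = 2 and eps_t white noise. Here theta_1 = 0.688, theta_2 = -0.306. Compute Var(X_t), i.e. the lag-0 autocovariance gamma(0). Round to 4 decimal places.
\gamma(0) = 3.1340

For an MA(q) process X_t = eps_t + sum_i theta_i eps_{t-i} with
Var(eps_t) = sigma^2, the variance is
  gamma(0) = sigma^2 * (1 + sum_i theta_i^2).
  sum_i theta_i^2 = (0.688)^2 + (-0.306)^2 = 0.473344 + 0.093636 = 0.56698.
  gamma(0) = 2 * (1 + 0.56698) = 2 * 1.56698 = 3.13396, which rounds to 3.1340.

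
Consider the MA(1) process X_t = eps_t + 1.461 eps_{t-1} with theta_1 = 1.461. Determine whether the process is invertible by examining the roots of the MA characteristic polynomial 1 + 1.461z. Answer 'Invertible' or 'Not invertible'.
\text{Not invertible}

The MA(q) characteristic polynomial is P(z) = 1 + 1.461z.
Invertibility requires all roots to lie outside the unit circle, i.e. |z| > 1 for every root.
This is linear in z: 1 + (1.461) z = 0  =>  z = -1/(1.461) = -0.684463,  |z| = 0.684463.
Moduli of all roots: 0.6845.
All moduli strictly greater than 1? No.
Verdict: Not invertible.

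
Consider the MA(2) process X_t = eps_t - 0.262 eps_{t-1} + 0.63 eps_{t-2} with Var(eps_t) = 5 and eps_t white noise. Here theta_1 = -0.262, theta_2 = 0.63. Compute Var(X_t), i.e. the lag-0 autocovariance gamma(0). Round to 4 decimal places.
\gamma(0) = 7.3277

For an MA(q) process X_t = eps_t + sum_i theta_i eps_{t-i} with
Var(eps_t) = sigma^2, the variance is
  gamma(0) = sigma^2 * (1 + sum_i theta_i^2).
  sum_i theta_i^2 = (-0.262)^2 + (0.63)^2 = 0.068644 + 0.3969 = 0.465544.
  gamma(0) = 5 * (1 + 0.465544) = 5 * 1.465544 = 7.32772, which rounds to 7.3277.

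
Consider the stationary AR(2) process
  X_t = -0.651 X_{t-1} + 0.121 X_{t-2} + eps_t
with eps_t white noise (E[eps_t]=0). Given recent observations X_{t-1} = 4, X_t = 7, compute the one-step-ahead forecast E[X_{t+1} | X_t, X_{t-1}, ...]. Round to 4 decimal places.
E[X_{t+1} \mid \mathcal F_t] = -4.0730

For an AR(p) model X_t = c + sum_i phi_i X_{t-i} + eps_t, the
one-step-ahead conditional mean is
  E[X_{t+1} | X_t, ...] = c + sum_i phi_i X_{t+1-i}.
Substitute known values:
  E[X_{t+1} | ...] = (-0.651) * (7) + (0.121) * (4)
                   = -4.0730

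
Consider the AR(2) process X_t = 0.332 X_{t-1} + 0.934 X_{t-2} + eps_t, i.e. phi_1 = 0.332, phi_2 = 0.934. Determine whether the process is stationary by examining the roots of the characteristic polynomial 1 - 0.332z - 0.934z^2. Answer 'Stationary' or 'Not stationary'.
\text{Not stationary}

The AR(p) characteristic polynomial is P(z) = 1 - 0.332z - 0.934z^2.
Stationarity requires all roots to lie outside the unit circle, i.e. |z| > 1 for every root.
Set 1 + (-0.332) z + (-0.934) z^2 = 0, i.e. a z^2 + b z + c = 0 with a = -0.934, b = -0.332, c = 1.
Discriminant D = b^2 - 4ac = (-0.332)^2 - 4*(-0.934)*1 = 0.110224 - (-3.736) = 3.846224.
D >= 0, so the roots are real: z = (-b +/- sqrt(D)) / (2a) = (0.332 +/- 1.961179) / (-1.868).
  z_1 = (0.332 + 1.961179) / (-1.868) = -1.2276,   |z_1| = 1.2276.
  z_2 = (0.332 - 1.961179) / (-1.868) = 0.8722,   |z_2| = 0.8722.
Moduli of all roots: 1.2276, 0.8722.
All moduli strictly greater than 1? No.
Verdict: Not stationary.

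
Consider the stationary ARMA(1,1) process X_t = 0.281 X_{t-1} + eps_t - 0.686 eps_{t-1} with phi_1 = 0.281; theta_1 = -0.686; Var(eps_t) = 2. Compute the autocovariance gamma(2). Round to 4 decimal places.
\gamma(2) = -0.1995

Multiply the model equation by X_{t-k} and take expectations. With theta_0 = psi_0 = 1 and psi_j the MA(infinity) weights, this gives
  gamma(k) - sum_i phi_i gamma(k-i) = c_k,
  c_k = sigma^2 * sum_{j=k..q} theta_j psi_{j-k}   (c_k = 0 for k > q),
using gamma(-m) = gamma(m).
psi-weights needed (psi_j = theta_j + sum_i phi_i psi_{j-i}):
  psi_1 = theta_1 + phi_1 = -0.686 + (0.281) = -0.405
Right-hand sides:
  c_0 = sigma^2 (1 + theta_1 psi_1) = 2 * (1 + (-0.686)(-0.405)) = 2 * 1.27783 = 2.55566
  c_1 = sigma^2 theta_1 = 2 * (-0.686) = -1.372
  c_2 = 0
Equations for k = 0 and k = 1 (AR order 1):
  gamma(0) = phi_1 gamma(1) + c_0
  gamma(1) = phi_1 gamma(0) + c_1
Substituting the second into the first: gamma(0) (1 - phi_1^2) = c_0 + phi_1 c_1, so
  gamma(0) = (c_0 + phi_1 c_1) / (1 - phi_1^2) = (2.55566 + (0.281)(-1.372)) / (1 - (0.281)^2) = 2.170128 / 0.921039 = 2.356174.
  gamma(1) = phi_1 gamma(0) + c_1 = (0.281)(2.356174) + (-1.372) = -0.709915.
For k = 2 (> q): gamma(2) = phi_1 gamma(1) = (0.281)(-0.709915) = -0.199486.
Therefore gamma(2) = -0.1995 (to 4 decimal places).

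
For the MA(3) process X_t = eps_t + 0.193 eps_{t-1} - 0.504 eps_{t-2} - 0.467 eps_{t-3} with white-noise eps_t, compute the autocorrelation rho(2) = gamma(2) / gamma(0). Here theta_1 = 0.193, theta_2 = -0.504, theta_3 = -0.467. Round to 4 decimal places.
\rho(2) = -0.3936

For an MA(q) process with theta_0 = 1, the autocovariance is
  gamma(k) = sigma^2 * sum_{i=0..q-k} theta_i * theta_{i+k},
and rho(k) = gamma(k) / gamma(0). Sigma^2 cancels.
  numerator   = (1)*(-0.504) + (0.193)*(-0.467) = -0.594131.
  denominator = (1)^2 + (0.193)^2 + (-0.504)^2 + (-0.467)^2 = 1.509354.
  rho(2) = -0.594131 / 1.509354 = -0.3936.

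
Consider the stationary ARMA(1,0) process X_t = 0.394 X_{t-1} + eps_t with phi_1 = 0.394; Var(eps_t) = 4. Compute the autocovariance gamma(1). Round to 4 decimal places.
\gamma(1) = 1.8656

Multiply the model equation by X_{t-k} and take expectations. With theta_0 = psi_0 = 1 and psi_j the MA(infinity) weights, this gives
  gamma(k) - sum_i phi_i gamma(k-i) = c_k,
  c_k = sigma^2 * sum_{j=k..q} theta_j psi_{j-k}   (c_k = 0 for k > q),
using gamma(-m) = gamma(m).
Pure AR (q = 0): c_0 = sigma^2 = 4, c_k = 0 for k >= 1.
Equations for k = 0 and k = 1 (AR order 1):
  gamma(0) = phi_1 gamma(1) + c_0
  gamma(1) = phi_1 gamma(0) + c_1
Substituting the second into the first: gamma(0) (1 - phi_1^2) = c_0 + phi_1 c_1, so
  gamma(0) = c_0 / (1 - phi_1^2) = 4 / (1 - (0.394)^2) = 4 / 0.844764 = 4.73505.
  gamma(1) = phi_1 gamma(0) = (0.394)(4.73505) = 1.86561.
Therefore gamma(1) = 1.8656 (to 4 decimal places).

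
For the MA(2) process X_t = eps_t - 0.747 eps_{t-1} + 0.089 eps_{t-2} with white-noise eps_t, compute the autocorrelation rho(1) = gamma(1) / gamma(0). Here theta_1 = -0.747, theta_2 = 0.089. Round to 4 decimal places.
\rho(1) = -0.5195

For an MA(q) process with theta_0 = 1, the autocovariance is
  gamma(k) = sigma^2 * sum_{i=0..q-k} theta_i * theta_{i+k},
and rho(k) = gamma(k) / gamma(0). Sigma^2 cancels.
  numerator   = (1)*(-0.747) + (-0.747)*(0.089) = -0.813483.
  denominator = (1)^2 + (-0.747)^2 + (0.089)^2 = 1.56593.
  rho(1) = -0.813483 / 1.56593 = -0.5195.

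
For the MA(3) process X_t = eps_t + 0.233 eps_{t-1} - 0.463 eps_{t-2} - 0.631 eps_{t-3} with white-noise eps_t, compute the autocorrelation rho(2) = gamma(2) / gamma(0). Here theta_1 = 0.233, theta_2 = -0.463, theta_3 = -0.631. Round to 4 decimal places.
\rho(2) = -0.3660

For an MA(q) process with theta_0 = 1, the autocovariance is
  gamma(k) = sigma^2 * sum_{i=0..q-k} theta_i * theta_{i+k},
and rho(k) = gamma(k) / gamma(0). Sigma^2 cancels.
  numerator   = (1)*(-0.463) + (0.233)*(-0.631) = -0.610023.
  denominator = (1)^2 + (0.233)^2 + (-0.463)^2 + (-0.631)^2 = 1.666819.
  rho(2) = -0.610023 / 1.666819 = -0.3660.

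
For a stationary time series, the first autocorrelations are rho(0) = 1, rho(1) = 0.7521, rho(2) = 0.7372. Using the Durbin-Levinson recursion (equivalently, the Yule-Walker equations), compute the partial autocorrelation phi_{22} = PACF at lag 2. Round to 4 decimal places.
\phi_{22} = 0.3950

The PACF at lag k is phi_{kk}, the last component of the solution
to the Yule-Walker system G_k phi = r_k where
  (G_k)_{ij} = rho(|i - j|), (r_k)_i = rho(i), i,j = 1..k.
Equivalently, Durbin-Levinson gives phi_{kk} iteratively:
  phi_{11} = rho(1)
  phi_{kk} = [rho(k) - sum_{j=1..k-1} phi_{k-1,j} rho(k-j)]
            / [1 - sum_{j=1..k-1} phi_{k-1,j} rho(j)],
  phi_{k,j} = phi_{k-1,j} - phi_{kk} phi_{k-1,k-j},  j = 1..k-1.
Step k = 1:
  phi_11 = rho(1) = 0.7521.
Step k = 2:
  phi_22 = [rho(2) - phi_11 rho(1)] / [1 - phi_11 rho(1)] = [0.7372 - (0.7521)(0.7521)] / [1 - (0.7521)(0.7521)]
         = 0.17154559 / 0.43434559 = 0.395.
Therefore phi_{22} = 0.3950.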